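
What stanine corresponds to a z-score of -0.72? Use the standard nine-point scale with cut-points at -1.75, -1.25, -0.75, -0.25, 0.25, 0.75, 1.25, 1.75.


Stanine boundaries: [-1.75, -1.25, -0.75, -0.25, 0.25, 0.75, 1.25, 1.75]
z = -0.72
Check each boundary:
  z >= -1.75 -> could be stanine 2
  z >= -1.25 -> could be stanine 3
  z >= -0.75 -> could be stanine 4
  z < -0.25
  z < 0.25
  z < 0.75
  z < 1.25
  z < 1.75
Highest qualifying boundary gives stanine = 4

4


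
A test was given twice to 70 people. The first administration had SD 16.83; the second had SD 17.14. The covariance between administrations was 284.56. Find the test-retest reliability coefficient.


r = cov(X,Y) / (SD_X * SD_Y)
r = 284.56 / (16.83 * 17.14)
r = 284.56 / 288.4662
r = 0.9865

0.9865


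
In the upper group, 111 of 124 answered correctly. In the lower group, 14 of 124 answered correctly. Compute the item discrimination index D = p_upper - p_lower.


p_upper = 111/124 = 0.8952
p_lower = 14/124 = 0.1129
D = 0.8952 - 0.1129 = 0.7823

0.7823


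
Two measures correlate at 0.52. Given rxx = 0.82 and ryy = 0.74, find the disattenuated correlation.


r_corrected = rxy / sqrt(rxx * ryy)
= 0.52 / sqrt(0.82 * 0.74)
= 0.52 / sqrt(0.6068)
= 0.52 / 0.778974
r_corrected = 0.6675

0.6675


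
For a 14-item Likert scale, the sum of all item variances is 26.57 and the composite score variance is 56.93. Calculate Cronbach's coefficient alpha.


alpha = (k/(k-1)) * (1 - sum(si^2)/s_total^2)
= (14/13) * (1 - 26.57/56.93)
alpha = 0.5743

0.5743


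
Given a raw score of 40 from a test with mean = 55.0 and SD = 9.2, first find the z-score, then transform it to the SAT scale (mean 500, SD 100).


z = (X - mean) / SD = (40 - 55.0) / 9.2
z = -15.0 / 9.2
z = -1.6304
SAT-scale = SAT = 500 + 100z
Carry z at full precision (z = -15.0 / 9.2) into the conversion:
SAT-scale = 500 + 100 * (-15.0 / 9.2) = 500 + -1500 / 9.2
SAT-scale = 500 + -163.0435
SAT-scale = 336.9565

336.9565


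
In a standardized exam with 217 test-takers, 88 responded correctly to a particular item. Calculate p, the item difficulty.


Item difficulty p = number correct / total examinees
p = 88 / 217
p = 0.4055

0.4055


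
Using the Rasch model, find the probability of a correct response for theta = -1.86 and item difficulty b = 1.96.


theta - b = -1.86 - 1.96 = -3.82
exp(-(theta - b)) = exp(3.82) = 45.6042
P = 1 / (1 + 45.6042)
P = 0.0215

0.0215


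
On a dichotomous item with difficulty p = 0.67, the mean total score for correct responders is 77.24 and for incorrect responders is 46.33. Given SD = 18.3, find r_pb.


q = 1 - p = 0.33
rpb = ((M1 - M0) / SD) * sqrt(p * q)
rpb = ((77.24 - 46.33) / 18.3) * sqrt(0.67 * 0.33)
rpb = 0.7942

0.7942


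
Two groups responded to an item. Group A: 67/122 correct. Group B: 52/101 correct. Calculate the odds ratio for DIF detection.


Odds_A = 67/55 = 1.2182
Odds_B = 52/49 = 1.0612
OR = Odds_A / Odds_B = 1.2182 / 1.0612
Exactly, OR = (67 * 49) / (55 * 52) = 3283 / 2860
OR = 1.1479

1.1479


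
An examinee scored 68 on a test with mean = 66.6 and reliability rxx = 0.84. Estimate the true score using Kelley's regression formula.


T_est = rxx * X + (1 - rxx) * mean
T_est = 0.84 * 68 + 0.16 * 66.6
T_est = 57.12 + 10.656
T_est = 67.776

67.776


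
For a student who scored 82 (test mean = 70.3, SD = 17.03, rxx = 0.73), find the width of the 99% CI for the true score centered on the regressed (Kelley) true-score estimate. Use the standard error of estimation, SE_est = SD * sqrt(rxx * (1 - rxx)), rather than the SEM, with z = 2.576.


True score estimate = 0.73*82 + 0.27*70.3 = 78.841
SE_est = SD * sqrt(rxx * (1 - rxx)) = 17.03 * sqrt(0.73 * 0.27) = 17.03 * sqrt(0.1971) = 7.56063
CI = T_est +/- z * SE_est, so width = 2 * z * SE_est = 2 * 2.576 * 7.56063
Width = 38.9524

38.9524


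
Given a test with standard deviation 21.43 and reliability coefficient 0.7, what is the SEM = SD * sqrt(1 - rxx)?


SEM = SD * sqrt(1 - rxx)
SEM = 21.43 * sqrt(1 - 0.7)
SEM = 21.43 * sqrt(0.3) = 21.43 * 0.547723
SEM = 11.7377

11.7377


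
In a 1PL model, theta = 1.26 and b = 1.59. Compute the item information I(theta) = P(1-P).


P = 1/(1+exp(-(1.26-1.59))) = 0.4182
I = P*(1-P) = 0.4182 * 0.5818
I = 0.2433

0.2433


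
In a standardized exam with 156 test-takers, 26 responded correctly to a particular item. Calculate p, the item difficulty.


Item difficulty p = number correct / total examinees
p = 26 / 156
p = 0.1667

0.1667


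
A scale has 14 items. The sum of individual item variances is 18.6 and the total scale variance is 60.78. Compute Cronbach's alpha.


alpha = (k/(k-1)) * (1 - sum(si^2)/s_total^2)
= (14/13) * (1 - 18.6/60.78)
alpha = 0.7474

0.7474


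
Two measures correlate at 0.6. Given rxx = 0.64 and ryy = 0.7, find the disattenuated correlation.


r_corrected = rxy / sqrt(rxx * ryy)
= 0.6 / sqrt(0.64 * 0.7)
= 0.6 / sqrt(0.448)
= 0.6 / 0.669328
r_corrected = 0.8964

0.8964


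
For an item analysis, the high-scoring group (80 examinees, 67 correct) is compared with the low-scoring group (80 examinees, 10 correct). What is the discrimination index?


p_upper = 67/80 = 0.8375
p_lower = 10/80 = 0.125
D = 0.8375 - 0.125 = 0.7125

0.7125


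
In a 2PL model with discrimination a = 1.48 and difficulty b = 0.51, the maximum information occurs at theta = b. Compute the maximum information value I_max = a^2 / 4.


For 2PL, max info at theta = b = 0.51
I_max = a^2 / 4 = 1.48^2 / 4
= 2.1904 / 4
I_max = 0.5476

0.5476


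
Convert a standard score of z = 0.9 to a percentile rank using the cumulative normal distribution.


CDF(z) = 0.5 * (1 + erf(z/sqrt(2)))
erf(0.6364) = 0.6319
CDF = 0.8159
Percentile rank = 0.8159 * 100 = 81.59

81.59


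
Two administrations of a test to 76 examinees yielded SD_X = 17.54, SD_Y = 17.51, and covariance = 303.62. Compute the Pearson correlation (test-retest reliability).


r = cov(X,Y) / (SD_X * SD_Y)
r = 303.62 / (17.54 * 17.51)
r = 303.62 / 307.1254
r = 0.9886

0.9886


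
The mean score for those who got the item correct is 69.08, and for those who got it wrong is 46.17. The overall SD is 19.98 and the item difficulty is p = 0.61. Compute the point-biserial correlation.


q = 1 - p = 0.39
rpb = ((M1 - M0) / SD) * sqrt(p * q)
rpb = ((69.08 - 46.17) / 19.98) * sqrt(0.61 * 0.39)
rpb = 0.5593

0.5593


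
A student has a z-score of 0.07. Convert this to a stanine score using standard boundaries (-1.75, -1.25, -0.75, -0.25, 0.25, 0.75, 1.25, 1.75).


Stanine boundaries: [-1.75, -1.25, -0.75, -0.25, 0.25, 0.75, 1.25, 1.75]
z = 0.07
Check each boundary:
  z >= -1.75 -> could be stanine 2
  z >= -1.25 -> could be stanine 3
  z >= -0.75 -> could be stanine 4
  z >= -0.25 -> could be stanine 5
  z < 0.25
  z < 0.75
  z < 1.25
  z < 1.75
Highest qualifying boundary gives stanine = 5

5


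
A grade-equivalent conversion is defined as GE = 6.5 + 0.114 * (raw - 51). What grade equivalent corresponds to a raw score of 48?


raw - median = 48 - 51 = -3
slope * diff = 0.114 * -3 = -0.342
GE = 6.5 + -0.342
GE = 6.158

6.158


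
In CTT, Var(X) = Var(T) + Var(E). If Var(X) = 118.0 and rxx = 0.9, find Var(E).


var_true = rxx * var_obs = 0.9 * 118.0 = 106.2
var_error = var_obs - var_true
var_error = 118.0 - 106.2
var_error = 11.8

11.8


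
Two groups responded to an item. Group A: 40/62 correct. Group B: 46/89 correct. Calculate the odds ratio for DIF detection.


Odds_A = 40/22 = 1.8182
Odds_B = 46/43 = 1.0698
OR = Odds_A / Odds_B = 1.8182 / 1.0698
Exactly, OR = (40 * 43) / (22 * 46) = 1720 / 1012
OR = 1.6996

1.6996


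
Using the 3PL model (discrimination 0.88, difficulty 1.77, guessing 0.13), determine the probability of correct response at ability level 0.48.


logit = 0.88*(0.48 - 1.77) = -1.1352
P* = 1/(1 + exp(--1.1352)) = 0.2432
P = 0.13 + (1 - 0.13) * 0.2432
P = 0.3416

0.3416


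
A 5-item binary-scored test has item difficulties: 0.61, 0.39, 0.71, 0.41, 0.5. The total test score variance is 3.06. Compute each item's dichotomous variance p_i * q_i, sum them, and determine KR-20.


For each item, compute p_i * q_i:
  Item 1: 0.61 * 0.39 = 0.2379
  Item 2: 0.39 * 0.61 = 0.2379
  Item 3: 0.71 * 0.29 = 0.2059
  Item 4: 0.41 * 0.59 = 0.2419
  Item 5: 0.5 * 0.5 = 0.25
Sum(p_i * q_i) = 0.2379 + 0.2379 + 0.2059 + 0.2419 + 0.25 = 1.1736
KR-20 = (k/(k-1)) * (1 - Sum(p_i*q_i) / Var_total)
= (5/4) * (1 - 1.1736/3.06)
= 1.25 * 0.6165
KR-20 = 0.7706

0.7706


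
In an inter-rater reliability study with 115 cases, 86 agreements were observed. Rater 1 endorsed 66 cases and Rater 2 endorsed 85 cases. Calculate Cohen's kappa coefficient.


P_o = 86/115 = 0.747826
P_e = (66*85 + 49*30) / 13225 = 0.53535
kappa = (P_o - P_e) / (1 - P_e)
kappa = (0.747826 - 0.53535) / (1 - 0.53535)
kappa = 0.4573

0.4573


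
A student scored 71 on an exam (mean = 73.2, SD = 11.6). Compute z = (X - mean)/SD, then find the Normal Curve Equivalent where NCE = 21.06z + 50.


z = (X - mean) / SD = (71 - 73.2) / 11.6
z = -2.2 / 11.6
z = -0.1897
NCE = NCE = 21.06z + 50
Carry z at full precision (z = -2.2 / 11.6) into the conversion:
NCE = 21.06 * (-2.2 / 11.6) + 50 = -46.332 / 11.6 + 50
NCE = -3.9941 + 50
NCE = 46.0059

46.0059


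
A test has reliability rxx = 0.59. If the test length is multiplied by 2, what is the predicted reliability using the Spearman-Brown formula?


r_new = (n * rxx) / (1 + (n-1) * rxx)
r_new = (2 * 0.59) / (1 + 1 * 0.59)
r_new = 1.18 / 1.59
r_new = 0.7421

0.7421


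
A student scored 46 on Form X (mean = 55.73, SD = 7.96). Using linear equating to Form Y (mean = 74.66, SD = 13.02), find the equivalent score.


slope = SD_Y / SD_X = 13.02 / 7.96 ~ 1.6357
intercept = mean_Y - slope * mean_X = 74.66 - (13.02 / 7.96) * 55.73 ~ -16.4964
Y = slope * X + intercept. To avoid rounding drift from the rounded slope/intercept, evaluate the equivalent form Y = mean_Y + SD_Y * (X - mean_X) / SD_X at full precision:
Y = 74.66 + 13.02 * (46 - 55.73) / 7.96
Y = 74.66 - 13.02 * 9.73 / 7.96
Y = 74.66 - 126.6846 / 7.96
Y = 74.66 - 15.9152
Y = 58.7448

58.7448


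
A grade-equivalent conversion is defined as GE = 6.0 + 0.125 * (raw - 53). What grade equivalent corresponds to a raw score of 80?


raw - median = 80 - 53 = 27
slope * diff = 0.125 * 27 = 3.375
GE = 6.0 + 3.375
GE = 9.375

9.375


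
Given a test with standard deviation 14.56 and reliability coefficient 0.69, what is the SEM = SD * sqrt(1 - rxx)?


SEM = SD * sqrt(1 - rxx)
SEM = 14.56 * sqrt(1 - 0.69)
SEM = 14.56 * sqrt(0.31) = 14.56 * 0.556776
SEM = 8.1067

8.1067


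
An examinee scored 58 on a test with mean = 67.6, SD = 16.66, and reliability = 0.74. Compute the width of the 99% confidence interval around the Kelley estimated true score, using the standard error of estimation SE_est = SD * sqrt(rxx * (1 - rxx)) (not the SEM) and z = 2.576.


True score estimate = 0.74*58 + 0.26*67.6 = 60.496
SE_est = SD * sqrt(rxx * (1 - rxx)) = 16.66 * sqrt(0.74 * 0.26) = 16.66 * sqrt(0.1924) = 7.307647
CI = T_est +/- z * SE_est, so width = 2 * z * SE_est = 2 * 2.576 * 7.307647
Width = 37.649

37.649


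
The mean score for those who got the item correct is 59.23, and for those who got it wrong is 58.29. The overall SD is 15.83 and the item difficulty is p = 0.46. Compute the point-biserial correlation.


q = 1 - p = 0.54
rpb = ((M1 - M0) / SD) * sqrt(p * q)
rpb = ((59.23 - 58.29) / 15.83) * sqrt(0.46 * 0.54)
rpb = 0.0296

0.0296


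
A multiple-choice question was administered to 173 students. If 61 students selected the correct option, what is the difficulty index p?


Item difficulty p = number correct / total examinees
p = 61 / 173
p = 0.3526

0.3526


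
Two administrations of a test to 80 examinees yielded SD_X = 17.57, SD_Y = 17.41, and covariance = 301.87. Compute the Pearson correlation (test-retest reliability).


r = cov(X,Y) / (SD_X * SD_Y)
r = 301.87 / (17.57 * 17.41)
r = 301.87 / 305.8937
r = 0.9868

0.9868


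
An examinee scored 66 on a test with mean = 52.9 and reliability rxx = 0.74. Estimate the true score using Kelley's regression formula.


T_est = rxx * X + (1 - rxx) * mean
T_est = 0.74 * 66 + 0.26 * 52.9
T_est = 48.84 + 13.754
T_est = 62.594

62.594


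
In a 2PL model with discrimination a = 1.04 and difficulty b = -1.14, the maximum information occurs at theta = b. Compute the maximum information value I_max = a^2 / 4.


For 2PL, max info at theta = b = -1.14
I_max = a^2 / 4 = 1.04^2 / 4
= 1.0816 / 4
I_max = 0.2704

0.2704


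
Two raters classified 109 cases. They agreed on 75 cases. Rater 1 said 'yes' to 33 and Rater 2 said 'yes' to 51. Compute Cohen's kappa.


P_o = 75/109 = 0.688073
P_e = (33*51 + 76*58) / 11881 = 0.512667
kappa = (P_o - P_e) / (1 - P_e)
kappa = (0.688073 - 0.512667) / (1 - 0.512667)
kappa = 0.3599

0.3599


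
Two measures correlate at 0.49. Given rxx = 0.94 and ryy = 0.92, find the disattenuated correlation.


r_corrected = rxy / sqrt(rxx * ryy)
= 0.49 / sqrt(0.94 * 0.92)
= 0.49 / sqrt(0.8648)
= 0.49 / 0.929946
r_corrected = 0.5269

0.5269


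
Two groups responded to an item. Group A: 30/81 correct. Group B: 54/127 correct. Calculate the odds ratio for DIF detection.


Odds_A = 30/51 = 0.5882
Odds_B = 54/73 = 0.7397
OR = Odds_A / Odds_B = 0.5882 / 0.7397
Exactly, OR = (30 * 73) / (51 * 54) = 2190 / 2754
OR = 0.7952

0.7952


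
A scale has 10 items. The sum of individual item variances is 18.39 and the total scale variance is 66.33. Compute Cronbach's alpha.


alpha = (k/(k-1)) * (1 - sum(si^2)/s_total^2)
= (10/9) * (1 - 18.39/66.33)
alpha = 0.8031

0.8031


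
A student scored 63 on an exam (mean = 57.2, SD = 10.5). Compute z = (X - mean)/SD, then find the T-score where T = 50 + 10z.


z = (X - mean) / SD = (63 - 57.2) / 10.5
z = 5.8 / 10.5
z = 0.5524
T-score = T = 50 + 10z
Carry z at full precision (z = 5.8 / 10.5) into the conversion:
T-score = 50 + 10 * (5.8 / 10.5) = 50 + 58 / 10.5
T-score = 50 + 5.5238
T-score = 55.5238

55.5238


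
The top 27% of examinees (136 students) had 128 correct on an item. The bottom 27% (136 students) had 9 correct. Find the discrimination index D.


p_upper = 128/136 = 0.9412
p_lower = 9/136 = 0.0662
D = 0.9412 - 0.0662 = 0.875

0.875


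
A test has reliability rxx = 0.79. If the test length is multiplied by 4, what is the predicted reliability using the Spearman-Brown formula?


r_new = (n * rxx) / (1 + (n-1) * rxx)
r_new = (4 * 0.79) / (1 + 3 * 0.79)
r_new = 3.16 / 3.37
r_new = 0.9377

0.9377


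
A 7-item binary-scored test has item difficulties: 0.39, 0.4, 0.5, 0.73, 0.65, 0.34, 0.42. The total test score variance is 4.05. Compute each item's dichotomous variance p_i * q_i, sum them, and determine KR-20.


For each item, compute p_i * q_i:
  Item 1: 0.39 * 0.61 = 0.2379
  Item 2: 0.4 * 0.6 = 0.24
  Item 3: 0.5 * 0.5 = 0.25
  Item 4: 0.73 * 0.27 = 0.1971
  Item 5: 0.65 * 0.35 = 0.2275
  Item 6: 0.34 * 0.66 = 0.2244
  Item 7: 0.42 * 0.58 = 0.2436
Sum(p_i * q_i) = 0.2379 + 0.24 + 0.25 + 0.1971 + 0.2275 + 0.2244 + 0.2436 = 1.6205
KR-20 = (k/(k-1)) * (1 - Sum(p_i*q_i) / Var_total)
= (7/6) * (1 - 1.6205/4.05)
= 1.1667 * 0.5999
KR-20 = 0.6999

0.6999


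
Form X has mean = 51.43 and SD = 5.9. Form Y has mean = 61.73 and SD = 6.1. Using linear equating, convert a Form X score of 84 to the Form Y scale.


slope = SD_Y / SD_X = 6.1 / 5.9 ~ 1.0339
intercept = mean_Y - slope * mean_X = 61.73 - (6.1 / 5.9) * 51.43 ~ 8.5566
Y = slope * X + intercept. To avoid rounding drift from the rounded slope/intercept, evaluate the equivalent form Y = mean_Y + SD_Y * (X - mean_X) / SD_X at full precision:
Y = 61.73 + 6.1 * (84 - 51.43) / 5.9
Y = 61.73 + 6.1 * 32.57 / 5.9
Y = 61.73 + 198.677 / 5.9
Y = 61.73 + 33.6741
Y = 95.4041

95.4041


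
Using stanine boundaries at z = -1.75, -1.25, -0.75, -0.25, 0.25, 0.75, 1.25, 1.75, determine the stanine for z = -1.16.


Stanine boundaries: [-1.75, -1.25, -0.75, -0.25, 0.25, 0.75, 1.25, 1.75]
z = -1.16
Check each boundary:
  z >= -1.75 -> could be stanine 2
  z >= -1.25 -> could be stanine 3
  z < -0.75
  z < -0.25
  z < 0.25
  z < 0.75
  z < 1.25
  z < 1.75
Highest qualifying boundary gives stanine = 3

3


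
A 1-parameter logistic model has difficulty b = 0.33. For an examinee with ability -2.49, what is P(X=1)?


theta - b = -2.49 - 0.33 = -2.82
exp(-(theta - b)) = exp(2.82) = 16.7769
P = 1 / (1 + 16.7769)
P = 0.0563

0.0563


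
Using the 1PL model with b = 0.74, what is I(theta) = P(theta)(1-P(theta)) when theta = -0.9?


P = 1/(1+exp(-(-0.9-0.74))) = 0.1625
I = P*(1-P) = 0.1625 * 0.8375
I = 0.1361

0.1361


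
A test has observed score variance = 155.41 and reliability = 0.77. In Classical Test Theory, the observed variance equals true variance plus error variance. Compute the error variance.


var_true = rxx * var_obs = 0.77 * 155.41 = 119.6657
var_error = var_obs - var_true
var_error = 155.41 - 119.6657
var_error = 35.7443

35.7443


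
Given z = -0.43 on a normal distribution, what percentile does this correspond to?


CDF(z) = 0.5 * (1 + erf(z/sqrt(2)))
erf(-0.3041) = -0.3328
CDF = 0.3336
Percentile rank = 0.3336 * 100 = 33.36

33.36


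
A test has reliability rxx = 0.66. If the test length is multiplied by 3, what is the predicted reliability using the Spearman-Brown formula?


r_new = (n * rxx) / (1 + (n-1) * rxx)
r_new = (3 * 0.66) / (1 + 2 * 0.66)
r_new = 1.98 / 2.32
r_new = 0.8534

0.8534


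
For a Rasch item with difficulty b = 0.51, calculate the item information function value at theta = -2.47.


P = 1/(1+exp(-(-2.47-0.51))) = 0.0483
I = P*(1-P) = 0.0483 * 0.9517
I = 0.046

0.046


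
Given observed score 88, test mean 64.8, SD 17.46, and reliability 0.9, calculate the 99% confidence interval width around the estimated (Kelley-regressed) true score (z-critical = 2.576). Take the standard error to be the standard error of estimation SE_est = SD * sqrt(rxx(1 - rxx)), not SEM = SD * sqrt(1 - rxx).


True score estimate = 0.9*88 + 0.1*64.8 = 85.68
SE_est = SD * sqrt(rxx * (1 - rxx)) = 17.46 * sqrt(0.9 * 0.1) = 17.46 * sqrt(0.09) = 5.238
CI = T_est +/- z * SE_est, so width = 2 * z * SE_est = 2 * 2.576 * 5.238
Width = 26.9862

26.9862


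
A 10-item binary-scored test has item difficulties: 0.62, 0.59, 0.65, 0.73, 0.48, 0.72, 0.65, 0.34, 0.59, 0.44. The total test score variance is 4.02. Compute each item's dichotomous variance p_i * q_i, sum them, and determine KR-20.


For each item, compute p_i * q_i:
  Item 1: 0.62 * 0.38 = 0.2356
  Item 2: 0.59 * 0.41 = 0.2419
  Item 3: 0.65 * 0.35 = 0.2275
  Item 4: 0.73 * 0.27 = 0.1971
  Item 5: 0.48 * 0.52 = 0.2496
  Item 6: 0.72 * 0.28 = 0.2016
  Item 7: 0.65 * 0.35 = 0.2275
  Item 8: 0.34 * 0.66 = 0.2244
  Item 9: 0.59 * 0.41 = 0.2419
  Item 10: 0.44 * 0.56 = 0.2464
Sum(p_i * q_i) = 0.2356 + 0.2419 + 0.2275 + 0.1971 + 0.2496 + 0.2016 + 0.2275 + 0.2244 + 0.2419 + 0.2464 = 2.2935
KR-20 = (k/(k-1)) * (1 - Sum(p_i*q_i) / Var_total)
= (10/9) * (1 - 2.2935/4.02)
= 1.1111 * 0.4295
KR-20 = 0.4772

0.4772


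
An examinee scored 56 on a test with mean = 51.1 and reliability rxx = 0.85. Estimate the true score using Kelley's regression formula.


T_est = rxx * X + (1 - rxx) * mean
T_est = 0.85 * 56 + 0.15 * 51.1
T_est = 47.6 + 7.665
T_est = 55.265

55.265


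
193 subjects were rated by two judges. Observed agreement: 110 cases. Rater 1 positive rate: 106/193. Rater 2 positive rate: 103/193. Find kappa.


P_o = 110/193 = 0.569948
P_e = (106*103 + 87*90) / 37249 = 0.503316
kappa = (P_o - P_e) / (1 - P_e)
kappa = (0.569948 - 0.503316) / (1 - 0.503316)
kappa = 0.1342

0.1342


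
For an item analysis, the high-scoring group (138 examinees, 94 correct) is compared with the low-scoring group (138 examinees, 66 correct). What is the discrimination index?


p_upper = 94/138 = 0.6812
p_lower = 66/138 = 0.4783
D = 0.6812 - 0.4783 = 0.2029

0.2029


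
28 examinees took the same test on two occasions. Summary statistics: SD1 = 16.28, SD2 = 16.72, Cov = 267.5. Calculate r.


r = cov(X,Y) / (SD_X * SD_Y)
r = 267.5 / (16.28 * 16.72)
r = 267.5 / 272.2016
r = 0.9827

0.9827


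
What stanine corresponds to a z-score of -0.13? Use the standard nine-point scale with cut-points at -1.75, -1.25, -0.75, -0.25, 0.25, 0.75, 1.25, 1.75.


Stanine boundaries: [-1.75, -1.25, -0.75, -0.25, 0.25, 0.75, 1.25, 1.75]
z = -0.13
Check each boundary:
  z >= -1.75 -> could be stanine 2
  z >= -1.25 -> could be stanine 3
  z >= -0.75 -> could be stanine 4
  z >= -0.25 -> could be stanine 5
  z < 0.25
  z < 0.75
  z < 1.25
  z < 1.75
Highest qualifying boundary gives stanine = 5

5


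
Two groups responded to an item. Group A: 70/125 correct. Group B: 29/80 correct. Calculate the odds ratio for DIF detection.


Odds_A = 70/55 = 1.2727
Odds_B = 29/51 = 0.5686
OR = Odds_A / Odds_B = 1.2727 / 0.5686
Exactly, OR = (70 * 51) / (55 * 29) = 3570 / 1595
OR = 2.2382

2.2382


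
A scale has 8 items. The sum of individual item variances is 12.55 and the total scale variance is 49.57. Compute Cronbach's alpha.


alpha = (k/(k-1)) * (1 - sum(si^2)/s_total^2)
= (8/7) * (1 - 12.55/49.57)
alpha = 0.8535

0.8535


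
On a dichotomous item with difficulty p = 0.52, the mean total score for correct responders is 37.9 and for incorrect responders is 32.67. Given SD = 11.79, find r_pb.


q = 1 - p = 0.48
rpb = ((M1 - M0) / SD) * sqrt(p * q)
rpb = ((37.9 - 32.67) / 11.79) * sqrt(0.52 * 0.48)
rpb = 0.2216

0.2216


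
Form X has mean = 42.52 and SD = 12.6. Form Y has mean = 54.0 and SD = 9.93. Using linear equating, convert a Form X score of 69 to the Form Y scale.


slope = SD_Y / SD_X = 9.93 / 12.6 ~ 0.7881
intercept = mean_Y - slope * mean_X = 54.0 - (9.93 / 12.6) * 42.52 ~ 20.4902
Y = slope * X + intercept. To avoid rounding drift from the rounded slope/intercept, evaluate the equivalent form Y = mean_Y + SD_Y * (X - mean_X) / SD_X at full precision:
Y = 54.0 + 9.93 * (69 - 42.52) / 12.6
Y = 54.0 + 9.93 * 26.48 / 12.6
Y = 54.0 + 262.9464 / 12.6
Y = 54.0 + 20.8688
Y = 74.8688

74.8688


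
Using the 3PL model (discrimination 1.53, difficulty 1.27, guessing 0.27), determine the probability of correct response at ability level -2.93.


logit = 1.53*(-2.93 - 1.27) = -6.426
P* = 1/(1 + exp(--6.426)) = 0.0016
P = 0.27 + (1 - 0.27) * 0.0016
P = 0.2712

0.2712


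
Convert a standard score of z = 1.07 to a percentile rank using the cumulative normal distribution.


CDF(z) = 0.5 * (1 + erf(z/sqrt(2)))
erf(0.7566) = 0.7154
CDF = 0.8577
Percentile rank = 0.8577 * 100 = 85.77

85.77


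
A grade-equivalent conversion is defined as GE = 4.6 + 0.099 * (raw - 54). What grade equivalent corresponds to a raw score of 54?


raw - median = 54 - 54 = 0
slope * diff = 0.099 * 0 = 0.0
GE = 4.6 + 0.0
GE = 4.6

4.6


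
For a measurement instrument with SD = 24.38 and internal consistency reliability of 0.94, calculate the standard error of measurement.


SEM = SD * sqrt(1 - rxx)
SEM = 24.38 * sqrt(1 - 0.94)
SEM = 24.38 * sqrt(0.06) = 24.38 * 0.244949
SEM = 5.9719

5.9719


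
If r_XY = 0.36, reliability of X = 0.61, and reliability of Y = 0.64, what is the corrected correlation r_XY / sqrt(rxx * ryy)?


r_corrected = rxy / sqrt(rxx * ryy)
= 0.36 / sqrt(0.61 * 0.64)
= 0.36 / sqrt(0.3904)
= 0.36 / 0.62482
r_corrected = 0.5762

0.5762


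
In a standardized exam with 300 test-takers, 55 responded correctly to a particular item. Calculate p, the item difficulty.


Item difficulty p = number correct / total examinees
p = 55 / 300
p = 0.1833

0.1833


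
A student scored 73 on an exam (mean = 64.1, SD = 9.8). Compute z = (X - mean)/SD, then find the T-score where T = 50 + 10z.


z = (X - mean) / SD = (73 - 64.1) / 9.8
z = 8.9 / 9.8
z = 0.9082
T-score = T = 50 + 10z
Carry z at full precision (z = 8.9 / 9.8) into the conversion:
T-score = 50 + 10 * (8.9 / 9.8) = 50 + 89 / 9.8
T-score = 50 + 9.0816
T-score = 59.0816

59.0816


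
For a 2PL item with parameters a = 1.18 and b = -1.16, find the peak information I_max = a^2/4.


For 2PL, max info at theta = b = -1.16
I_max = a^2 / 4 = 1.18^2 / 4
= 1.3924 / 4
I_max = 0.3481

0.3481


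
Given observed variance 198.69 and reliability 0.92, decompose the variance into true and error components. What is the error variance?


var_true = rxx * var_obs = 0.92 * 198.69 = 182.7948
var_error = var_obs - var_true
var_error = 198.69 - 182.7948
var_error = 15.8952

15.8952


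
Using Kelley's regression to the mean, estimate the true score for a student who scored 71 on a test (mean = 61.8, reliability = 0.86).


T_est = rxx * X + (1 - rxx) * mean
T_est = 0.86 * 71 + 0.14 * 61.8
T_est = 61.06 + 8.652
T_est = 69.712

69.712


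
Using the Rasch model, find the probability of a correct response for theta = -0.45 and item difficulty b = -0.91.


theta - b = -0.45 - -0.91 = 0.46
exp(-(theta - b)) = exp(-0.46) = 0.6313
P = 1 / (1 + 0.6313)
P = 0.613

0.613


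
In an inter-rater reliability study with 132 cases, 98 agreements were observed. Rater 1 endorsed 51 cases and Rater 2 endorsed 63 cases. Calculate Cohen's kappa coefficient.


P_o = 98/132 = 0.742424
P_e = (51*63 + 81*69) / 17424 = 0.505165
kappa = (P_o - P_e) / (1 - P_e)
kappa = (0.742424 - 0.505165) / (1 - 0.505165)
kappa = 0.4795

0.4795


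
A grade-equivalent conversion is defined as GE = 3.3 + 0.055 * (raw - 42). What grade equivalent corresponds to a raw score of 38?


raw - median = 38 - 42 = -4
slope * diff = 0.055 * -4 = -0.22
GE = 3.3 + -0.22
GE = 3.08

3.08


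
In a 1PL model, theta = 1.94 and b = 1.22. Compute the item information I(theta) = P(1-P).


P = 1/(1+exp(-(1.94-1.22))) = 0.6726
I = P*(1-P) = 0.6726 * 0.3274
I = 0.2202

0.2202


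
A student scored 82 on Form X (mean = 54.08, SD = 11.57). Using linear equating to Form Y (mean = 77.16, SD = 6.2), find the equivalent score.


slope = SD_Y / SD_X = 6.2 / 11.57 ~ 0.5359
intercept = mean_Y - slope * mean_X = 77.16 - (6.2 / 11.57) * 54.08 ~ 48.1802
Y = slope * X + intercept. To avoid rounding drift from the rounded slope/intercept, evaluate the equivalent form Y = mean_Y + SD_Y * (X - mean_X) / SD_X at full precision:
Y = 77.16 + 6.2 * (82 - 54.08) / 11.57
Y = 77.16 + 6.2 * 27.92 / 11.57
Y = 77.16 + 173.104 / 11.57
Y = 77.16 + 14.9615
Y = 92.1215

92.1215


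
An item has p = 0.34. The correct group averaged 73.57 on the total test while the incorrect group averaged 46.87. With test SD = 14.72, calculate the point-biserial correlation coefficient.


q = 1 - p = 0.66
rpb = ((M1 - M0) / SD) * sqrt(p * q)
rpb = ((73.57 - 46.87) / 14.72) * sqrt(0.34 * 0.66)
rpb = 0.8592

0.8592


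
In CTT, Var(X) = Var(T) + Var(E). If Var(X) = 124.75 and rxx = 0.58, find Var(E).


var_true = rxx * var_obs = 0.58 * 124.75 = 72.355
var_error = var_obs - var_true
var_error = 124.75 - 72.355
var_error = 52.395

52.395


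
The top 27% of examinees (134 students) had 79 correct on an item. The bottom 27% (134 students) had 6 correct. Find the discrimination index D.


p_upper = 79/134 = 0.5896
p_lower = 6/134 = 0.0448
D = 0.5896 - 0.0448 = 0.5448

0.5448


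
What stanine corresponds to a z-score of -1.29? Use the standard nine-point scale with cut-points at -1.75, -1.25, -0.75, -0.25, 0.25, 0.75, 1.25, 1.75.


Stanine boundaries: [-1.75, -1.25, -0.75, -0.25, 0.25, 0.75, 1.25, 1.75]
z = -1.29
Check each boundary:
  z >= -1.75 -> could be stanine 2
  z < -1.25
  z < -0.75
  z < -0.25
  z < 0.25
  z < 0.75
  z < 1.25
  z < 1.75
Highest qualifying boundary gives stanine = 2

2


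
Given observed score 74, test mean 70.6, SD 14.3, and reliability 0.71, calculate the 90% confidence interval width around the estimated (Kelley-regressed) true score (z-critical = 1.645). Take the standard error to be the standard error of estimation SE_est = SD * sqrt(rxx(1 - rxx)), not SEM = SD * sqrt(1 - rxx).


True score estimate = 0.71*74 + 0.29*70.6 = 73.014
SE_est = SD * sqrt(rxx * (1 - rxx)) = 14.3 * sqrt(0.71 * 0.29) = 14.3 * sqrt(0.2059) = 6.488797
CI = T_est +/- z * SE_est, so width = 2 * z * SE_est = 2 * 1.645 * 6.488797
Width = 21.3481

21.3481


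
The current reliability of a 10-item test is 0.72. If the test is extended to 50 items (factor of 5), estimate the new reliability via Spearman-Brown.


r_new = (n * rxx) / (1 + (n-1) * rxx)
r_new = (5 * 0.72) / (1 + 4 * 0.72)
r_new = 3.6 / 3.88
r_new = 0.9278

0.9278


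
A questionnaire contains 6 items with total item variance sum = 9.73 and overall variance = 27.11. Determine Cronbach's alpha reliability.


alpha = (k/(k-1)) * (1 - sum(si^2)/s_total^2)
= (6/5) * (1 - 9.73/27.11)
alpha = 0.7693

0.7693


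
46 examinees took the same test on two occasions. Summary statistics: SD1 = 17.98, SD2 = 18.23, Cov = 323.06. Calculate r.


r = cov(X,Y) / (SD_X * SD_Y)
r = 323.06 / (17.98 * 18.23)
r = 323.06 / 327.7754
r = 0.9856

0.9856


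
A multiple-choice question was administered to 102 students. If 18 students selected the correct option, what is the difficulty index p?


Item difficulty p = number correct / total examinees
p = 18 / 102
p = 0.1765

0.1765


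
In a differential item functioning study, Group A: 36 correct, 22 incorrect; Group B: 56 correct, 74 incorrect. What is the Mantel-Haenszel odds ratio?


Odds_A = 36/22 = 1.6364
Odds_B = 56/74 = 0.7568
OR = Odds_A / Odds_B = 1.6364 / 0.7568
Exactly, OR = (36 * 74) / (22 * 56) = 2664 / 1232
OR = 2.1623

2.1623


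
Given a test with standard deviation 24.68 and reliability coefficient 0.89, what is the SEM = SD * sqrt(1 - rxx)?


SEM = SD * sqrt(1 - rxx)
SEM = 24.68 * sqrt(1 - 0.89)
SEM = 24.68 * sqrt(0.11) = 24.68 * 0.331662
SEM = 8.1854

8.1854


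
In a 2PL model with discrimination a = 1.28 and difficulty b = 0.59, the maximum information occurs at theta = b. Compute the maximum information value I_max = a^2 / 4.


For 2PL, max info at theta = b = 0.59
I_max = a^2 / 4 = 1.28^2 / 4
= 1.6384 / 4
I_max = 0.4096

0.4096


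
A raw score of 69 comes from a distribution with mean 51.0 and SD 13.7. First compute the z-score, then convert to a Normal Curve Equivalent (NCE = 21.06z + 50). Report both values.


z = (X - mean) / SD = (69 - 51.0) / 13.7
z = 18.0 / 13.7
z = 1.3139
NCE = NCE = 21.06z + 50
Carry z at full precision (z = 18.0 / 13.7) into the conversion:
NCE = 21.06 * (18.0 / 13.7) + 50 = 379.08 / 13.7 + 50
NCE = 27.6701 + 50
NCE = 77.6701

77.6701


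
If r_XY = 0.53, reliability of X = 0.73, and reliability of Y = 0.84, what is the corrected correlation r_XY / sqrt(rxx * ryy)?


r_corrected = rxy / sqrt(rxx * ryy)
= 0.53 / sqrt(0.73 * 0.84)
= 0.53 / sqrt(0.6132)
= 0.53 / 0.783071
r_corrected = 0.6768

0.6768


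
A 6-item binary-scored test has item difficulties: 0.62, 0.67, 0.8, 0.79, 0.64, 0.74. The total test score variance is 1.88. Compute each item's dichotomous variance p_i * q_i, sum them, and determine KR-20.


For each item, compute p_i * q_i:
  Item 1: 0.62 * 0.38 = 0.2356
  Item 2: 0.67 * 0.33 = 0.2211
  Item 3: 0.8 * 0.2 = 0.16
  Item 4: 0.79 * 0.21 = 0.1659
  Item 5: 0.64 * 0.36 = 0.2304
  Item 6: 0.74 * 0.26 = 0.1924
Sum(p_i * q_i) = 0.2356 + 0.2211 + 0.16 + 0.1659 + 0.2304 + 0.1924 = 1.2054
KR-20 = (k/(k-1)) * (1 - Sum(p_i*q_i) / Var_total)
= (6/5) * (1 - 1.2054/1.88)
= 1.2 * 0.3588
KR-20 = 0.4306

0.4306


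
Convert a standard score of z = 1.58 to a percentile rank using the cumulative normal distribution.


CDF(z) = 0.5 * (1 + erf(z/sqrt(2)))
erf(1.1172) = 0.8859
CDF = 0.9429
Percentile rank = 0.9429 * 100 = 94.29

94.29


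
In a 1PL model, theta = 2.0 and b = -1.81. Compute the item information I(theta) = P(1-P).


P = 1/(1+exp(-(2.0--1.81))) = 0.9783
I = P*(1-P) = 0.9783 * 0.0217
I = 0.0212

0.0212


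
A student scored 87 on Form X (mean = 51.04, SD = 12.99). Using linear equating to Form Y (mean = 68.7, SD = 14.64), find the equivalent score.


slope = SD_Y / SD_X = 14.64 / 12.99 ~ 1.127
intercept = mean_Y - slope * mean_X = 68.7 - (14.64 / 12.99) * 51.04 ~ 11.1769
Y = slope * X + intercept. To avoid rounding drift from the rounded slope/intercept, evaluate the equivalent form Y = mean_Y + SD_Y * (X - mean_X) / SD_X at full precision:
Y = 68.7 + 14.64 * (87 - 51.04) / 12.99
Y = 68.7 + 14.64 * 35.96 / 12.99
Y = 68.7 + 526.4544 / 12.99
Y = 68.7 + 40.5277
Y = 109.2277

109.2277


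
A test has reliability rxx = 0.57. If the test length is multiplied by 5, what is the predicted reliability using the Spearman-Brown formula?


r_new = (n * rxx) / (1 + (n-1) * rxx)
r_new = (5 * 0.57) / (1 + 4 * 0.57)
r_new = 2.85 / 3.28
r_new = 0.8689

0.8689


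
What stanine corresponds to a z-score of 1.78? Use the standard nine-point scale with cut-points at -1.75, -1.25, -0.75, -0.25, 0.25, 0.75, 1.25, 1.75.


Stanine boundaries: [-1.75, -1.25, -0.75, -0.25, 0.25, 0.75, 1.25, 1.75]
z = 1.78
Check each boundary:
  z >= -1.75 -> could be stanine 2
  z >= -1.25 -> could be stanine 3
  z >= -0.75 -> could be stanine 4
  z >= -0.25 -> could be stanine 5
  z >= 0.25 -> could be stanine 6
  z >= 0.75 -> could be stanine 7
  z >= 1.25 -> could be stanine 8
  z >= 1.75 -> could be stanine 9
Highest qualifying boundary gives stanine = 9

9


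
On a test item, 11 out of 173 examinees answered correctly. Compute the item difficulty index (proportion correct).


Item difficulty p = number correct / total examinees
p = 11 / 173
p = 0.0636

0.0636


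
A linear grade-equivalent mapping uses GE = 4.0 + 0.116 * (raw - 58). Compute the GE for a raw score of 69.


raw - median = 69 - 58 = 11
slope * diff = 0.116 * 11 = 1.276
GE = 4.0 + 1.276
GE = 5.276

5.276


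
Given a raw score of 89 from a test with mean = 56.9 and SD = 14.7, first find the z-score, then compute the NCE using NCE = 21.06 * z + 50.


z = (X - mean) / SD = (89 - 56.9) / 14.7
z = 32.1 / 14.7
z = 2.1837
NCE = NCE = 21.06z + 50
Carry z at full precision (z = 32.1 / 14.7) into the conversion:
NCE = 21.06 * (32.1 / 14.7) + 50 = 676.026 / 14.7 + 50
NCE = 45.9882 + 50
NCE = 95.9882

95.9882


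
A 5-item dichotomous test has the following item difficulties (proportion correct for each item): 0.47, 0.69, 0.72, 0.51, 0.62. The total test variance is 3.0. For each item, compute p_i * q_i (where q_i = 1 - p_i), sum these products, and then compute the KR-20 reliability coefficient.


For each item, compute p_i * q_i:
  Item 1: 0.47 * 0.53 = 0.2491
  Item 2: 0.69 * 0.31 = 0.2139
  Item 3: 0.72 * 0.28 = 0.2016
  Item 4: 0.51 * 0.49 = 0.2499
  Item 5: 0.62 * 0.38 = 0.2356
Sum(p_i * q_i) = 0.2491 + 0.2139 + 0.2016 + 0.2499 + 0.2356 = 1.1501
KR-20 = (k/(k-1)) * (1 - Sum(p_i*q_i) / Var_total)
= (5/4) * (1 - 1.1501/3.0)
= 1.25 * 0.6166
KR-20 = 0.7708

0.7708


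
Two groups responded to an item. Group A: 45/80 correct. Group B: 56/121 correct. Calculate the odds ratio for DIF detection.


Odds_A = 45/35 = 1.2857
Odds_B = 56/65 = 0.8615
OR = Odds_A / Odds_B = 1.2857 / 0.8615
Exactly, OR = (45 * 65) / (35 * 56) = 2925 / 1960
OR = 1.4923

1.4923


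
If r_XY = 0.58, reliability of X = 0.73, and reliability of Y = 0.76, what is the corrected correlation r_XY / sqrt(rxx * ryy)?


r_corrected = rxy / sqrt(rxx * ryy)
= 0.58 / sqrt(0.73 * 0.76)
= 0.58 / sqrt(0.5548)
= 0.58 / 0.744849
r_corrected = 0.7787

0.7787


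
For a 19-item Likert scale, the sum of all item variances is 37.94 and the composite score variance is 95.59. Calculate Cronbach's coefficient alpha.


alpha = (k/(k-1)) * (1 - sum(si^2)/s_total^2)
= (19/18) * (1 - 37.94/95.59)
alpha = 0.6366

0.6366


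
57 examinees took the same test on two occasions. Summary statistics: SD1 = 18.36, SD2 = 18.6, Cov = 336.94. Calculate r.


r = cov(X,Y) / (SD_X * SD_Y)
r = 336.94 / (18.36 * 18.6)
r = 336.94 / 341.496
r = 0.9867

0.9867


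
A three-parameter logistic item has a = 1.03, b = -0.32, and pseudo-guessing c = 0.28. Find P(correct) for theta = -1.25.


logit = 1.03*(-1.25 - -0.32) = -0.9579
P* = 1/(1 + exp(--0.9579)) = 0.2773
P = 0.28 + (1 - 0.28) * 0.2773
P = 0.4797

0.4797


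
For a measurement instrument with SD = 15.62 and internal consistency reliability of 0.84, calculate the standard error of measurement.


SEM = SD * sqrt(1 - rxx)
SEM = 15.62 * sqrt(1 - 0.84)
SEM = 15.62 * sqrt(0.16) = 15.62 * 0.4
SEM = 6.248

6.248


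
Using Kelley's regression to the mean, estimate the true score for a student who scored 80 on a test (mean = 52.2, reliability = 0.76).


T_est = rxx * X + (1 - rxx) * mean
T_est = 0.76 * 80 + 0.24 * 52.2
T_est = 60.8 + 12.528
T_est = 73.328

73.328


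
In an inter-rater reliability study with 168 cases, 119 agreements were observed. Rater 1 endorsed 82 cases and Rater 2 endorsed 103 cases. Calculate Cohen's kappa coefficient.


P_o = 119/168 = 0.708333
P_e = (82*103 + 86*65) / 28224 = 0.497307
kappa = (P_o - P_e) / (1 - P_e)
kappa = (0.708333 - 0.497307) / (1 - 0.497307)
kappa = 0.4198

0.4198


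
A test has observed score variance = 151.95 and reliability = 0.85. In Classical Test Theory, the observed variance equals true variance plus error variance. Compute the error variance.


var_true = rxx * var_obs = 0.85 * 151.95 = 129.1575
var_error = var_obs - var_true
var_error = 151.95 - 129.1575
var_error = 22.7925

22.7925


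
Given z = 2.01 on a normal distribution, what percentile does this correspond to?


CDF(z) = 0.5 * (1 + erf(z/sqrt(2)))
erf(1.4213) = 0.9556
CDF = 0.9778
Percentile rank = 0.9778 * 100 = 97.78

97.78


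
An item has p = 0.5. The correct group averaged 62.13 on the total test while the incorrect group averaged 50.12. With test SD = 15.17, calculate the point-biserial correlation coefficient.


q = 1 - p = 0.5
rpb = ((M1 - M0) / SD) * sqrt(p * q)
rpb = ((62.13 - 50.12) / 15.17) * sqrt(0.5 * 0.5)
rpb = 0.3958

0.3958


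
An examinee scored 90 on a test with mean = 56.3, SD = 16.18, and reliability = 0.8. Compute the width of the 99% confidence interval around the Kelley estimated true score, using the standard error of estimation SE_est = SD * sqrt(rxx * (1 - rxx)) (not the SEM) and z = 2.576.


True score estimate = 0.8*90 + 0.2*56.3 = 83.26
SE_est = SD * sqrt(rxx * (1 - rxx)) = 16.18 * sqrt(0.8 * 0.2) = 16.18 * sqrt(0.16) = 6.472
CI = T_est +/- z * SE_est, so width = 2 * z * SE_est = 2 * 2.576 * 6.472
Width = 33.3437

33.3437


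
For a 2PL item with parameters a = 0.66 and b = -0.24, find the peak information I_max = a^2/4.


For 2PL, max info at theta = b = -0.24
I_max = a^2 / 4 = 0.66^2 / 4
= 0.4356 / 4
I_max = 0.1089

0.1089


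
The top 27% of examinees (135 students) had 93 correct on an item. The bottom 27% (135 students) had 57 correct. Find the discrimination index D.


p_upper = 93/135 = 0.6889
p_lower = 57/135 = 0.4222
D = 0.6889 - 0.4222 = 0.2667

0.2667


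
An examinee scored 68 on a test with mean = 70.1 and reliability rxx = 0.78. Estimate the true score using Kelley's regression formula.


T_est = rxx * X + (1 - rxx) * mean
T_est = 0.78 * 68 + 0.22 * 70.1
T_est = 53.04 + 15.422
T_est = 68.462

68.462


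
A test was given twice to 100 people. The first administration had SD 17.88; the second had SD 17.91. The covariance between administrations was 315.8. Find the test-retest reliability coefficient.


r = cov(X,Y) / (SD_X * SD_Y)
r = 315.8 / (17.88 * 17.91)
r = 315.8 / 320.2308
r = 0.9862

0.9862


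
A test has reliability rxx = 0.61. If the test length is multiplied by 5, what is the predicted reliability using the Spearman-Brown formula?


r_new = (n * rxx) / (1 + (n-1) * rxx)
r_new = (5 * 0.61) / (1 + 4 * 0.61)
r_new = 3.05 / 3.44
r_new = 0.8866

0.8866


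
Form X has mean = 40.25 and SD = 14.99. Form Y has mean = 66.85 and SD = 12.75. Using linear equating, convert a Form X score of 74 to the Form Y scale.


slope = SD_Y / SD_X = 12.75 / 14.99 ~ 0.8506
intercept = mean_Y - slope * mean_X = 66.85 - (12.75 / 14.99) * 40.25 ~ 32.6147
Y = slope * X + intercept. To avoid rounding drift from the rounded slope/intercept, evaluate the equivalent form Y = mean_Y + SD_Y * (X - mean_X) / SD_X at full precision:
Y = 66.85 + 12.75 * (74 - 40.25) / 14.99
Y = 66.85 + 12.75 * 33.75 / 14.99
Y = 66.85 + 430.3125 / 14.99
Y = 66.85 + 28.7066
Y = 95.5566

95.5566
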